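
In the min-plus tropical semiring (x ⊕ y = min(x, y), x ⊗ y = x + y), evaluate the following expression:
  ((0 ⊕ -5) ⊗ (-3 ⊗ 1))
((0 ⊕ -5) ⊗ (-3 ⊗ 1)) = -7

Expand innermost to outermost. Recall ⊕ takes the minimum of its arguments and ⊗ takes their sum. Working out the expression ((0 ⊕ -5) ⊗ (-3 ⊗ 1)) gives -7.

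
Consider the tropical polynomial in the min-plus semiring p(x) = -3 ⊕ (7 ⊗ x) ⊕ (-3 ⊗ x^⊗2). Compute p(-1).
p(-1) = -5

A tropical monomial a ⊗ x^⊗i evaluates to a + i · x. Evaluating each term at x = -1:
  Term 0 contributes -3 + 0 · -1 = -3
  Term 1 contributes 7 + 1 · -1 = 6
  Term 2 contributes -3 + 2 · -1 = -5
p(-1) = ⊕ of these = min[-3, 6, -5] = -5.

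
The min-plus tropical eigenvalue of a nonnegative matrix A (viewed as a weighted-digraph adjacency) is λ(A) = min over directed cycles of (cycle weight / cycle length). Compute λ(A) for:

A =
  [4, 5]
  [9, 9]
λ(A) = 4

Enumerate directed cycles and compute their means (weight / length). Sample:
  cycle 0 → 0: weight = 4, length = 1, mean = 4/1 ≈ 4.000
  cycle 1 → 1: weight = 9, length = 1, mean = 9/1 ≈ 9.000
  cycle 0 → 1 → 0: weight = 14, length = 2, mean = 14/2 ≈ 7.000
  cycle 1 → 0 → 1: weight = 14, length = 2, mean = 14/2 ≈ 7.000
Minimum mean = 4.000, attained e.g. along the cycle 0 → 0 with weight 4 and length 1. So λ(A) = 4/1 = 4.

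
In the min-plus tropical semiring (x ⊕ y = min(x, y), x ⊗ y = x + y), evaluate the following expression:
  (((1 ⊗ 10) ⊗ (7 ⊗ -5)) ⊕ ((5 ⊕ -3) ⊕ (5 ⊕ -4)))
(((1 ⊗ 10) ⊗ (7 ⊗ -5)) ⊕ ((5 ⊕ -3) ⊕ (5 ⊕ -4))) = -4

Expand innermost to outermost. Recall ⊕ takes the minimum of its arguments and ⊗ takes their sum. Working out the expression (((1 ⊗ 10) ⊗ (7 ⊗ -5)) ⊕ ((5 ⊕ -3) ⊕ (5 ⊕ -4))) gives -4.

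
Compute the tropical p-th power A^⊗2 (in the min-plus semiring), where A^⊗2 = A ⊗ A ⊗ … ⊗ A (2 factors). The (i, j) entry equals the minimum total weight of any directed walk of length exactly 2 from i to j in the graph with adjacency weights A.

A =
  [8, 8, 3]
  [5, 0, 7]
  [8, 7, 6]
A^⊗2 =
  [11, 8, 9]
  [5, 0, 7]
  [12, 7, 11]

Each entry (A^⊗2)_ij equals the minimum over all length-2 walks i = v_0 → v_1 → … → v_2 = j of Σ_t A[v_t][v_{t+1}]. For example, for (i, j) = (0, 2) we minimise over 3 possible intermediate vertex sequences; the minimum is 9, attained along the walk 0 → 2 → 2.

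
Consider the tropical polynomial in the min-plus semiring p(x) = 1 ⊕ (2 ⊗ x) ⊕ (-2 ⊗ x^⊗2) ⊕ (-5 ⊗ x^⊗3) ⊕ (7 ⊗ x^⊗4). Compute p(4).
p(4) = 1

A tropical monomial a ⊗ x^⊗i evaluates to a + i · x. Evaluating each term at x = 4:
  Term 0 contributes 1 + 0 · 4 = 1
  Term 1 contributes 2 + 1 · 4 = 6
  Term 2 contributes -2 + 2 · 4 = 6
  Term 3 contributes -5 + 3 · 4 = 7
  Term 4 contributes 7 + 4 · 4 = 23
p(4) = ⊕ of these = min[1, 6, 6, 7, 23] = 1.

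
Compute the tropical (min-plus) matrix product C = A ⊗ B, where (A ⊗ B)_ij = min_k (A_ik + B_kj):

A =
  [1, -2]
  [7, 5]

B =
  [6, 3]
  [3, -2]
A ⊗ B =
  [1, -4]
  [8, 3]

Apply the min-plus product entry-by-entry:
  C[0][0] = min over k of (A[0][0] + B[0][0] = 1 + 6 = 7, A[0][1] + B[1][0] = -2 + 3 = 1) = 1 (attained at k = 1)
  C[0][1] = min over k of (A[0][0] + B[0][1] = 1 + 3 = 4, A[0][1] + B[1][1] = -2 + -2 = -4) = -4 (attained at k = 1)
  C[1][0] = min over k of (A[1][0] + B[0][0] = 7 + 6 = 13, A[1][1] + B[1][0] = 5 + 3 = 8) = 8 (attained at k = 1)
  C[1][1] = min over k of (A[1][0] + B[0][1] = 7 + 3 = 10, A[1][1] + B[1][1] = 5 + -2 = 3) = 3 (attained at k = 1)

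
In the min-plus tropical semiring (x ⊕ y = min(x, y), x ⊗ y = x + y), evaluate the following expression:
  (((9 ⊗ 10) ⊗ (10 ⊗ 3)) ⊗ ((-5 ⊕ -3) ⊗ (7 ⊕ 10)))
(((9 ⊗ 10) ⊗ (10 ⊗ 3)) ⊗ ((-5 ⊕ -3) ⊗ (7 ⊕ 10))) = 34

Expand innermost to outermost. Recall ⊕ takes the minimum of its arguments and ⊗ takes their sum. Working out the expression (((9 ⊗ 10) ⊗ (10 ⊗ 3)) ⊗ ((-5 ⊕ -3) ⊗ (7 ⊕ 10))) gives 34.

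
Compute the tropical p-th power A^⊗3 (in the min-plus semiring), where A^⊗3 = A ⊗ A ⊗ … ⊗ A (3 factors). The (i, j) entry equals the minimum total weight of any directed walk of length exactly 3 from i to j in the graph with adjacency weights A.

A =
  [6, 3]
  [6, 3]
A^⊗3 =
  [12, 9]
  [12, 9]

Each entry (A^⊗3)_ij equals the minimum over all length-3 walks i = v_0 → v_1 → … → v_3 = j of Σ_t A[v_t][v_{t+1}]. For example, for (i, j) = (0, 1) we minimise over 4 possible intermediate vertex sequences; the minimum is 9, attained along the walk 0 → 1 → 1 → 1.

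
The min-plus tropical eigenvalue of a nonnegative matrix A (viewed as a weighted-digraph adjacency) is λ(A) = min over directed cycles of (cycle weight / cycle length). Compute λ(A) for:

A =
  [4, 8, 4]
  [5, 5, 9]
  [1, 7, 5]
λ(A) = 5/2

Enumerate directed cycles and compute their means (weight / length). Sample:
  cycle 0 → 0: weight = 4, length = 1, mean = 4/1 ≈ 4.000
  cycle 1 → 1: weight = 5, length = 1, mean = 5/1 ≈ 5.000
  cycle 2 → 2: weight = 5, length = 1, mean = 5/1 ≈ 5.000
  cycle 0 → 1 → 0: weight = 13, length = 2, mean = 13/2 ≈ 6.500
  cycle 0 → 2 → 0: weight = 5, length = 2, mean = 5/2 ≈ 2.500
  cycle 1 → 0 → 1: weight = 13, length = 2, mean = 13/2 ≈ 6.500
Minimum mean = 2.500, attained e.g. along the cycle 0 → 2 → 0 with weight 5 and length 2. So λ(A) = 5/2 = 5/2.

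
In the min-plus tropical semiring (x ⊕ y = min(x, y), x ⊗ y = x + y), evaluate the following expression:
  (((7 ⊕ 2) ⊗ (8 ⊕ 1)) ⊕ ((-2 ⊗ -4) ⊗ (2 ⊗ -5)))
(((7 ⊕ 2) ⊗ (8 ⊕ 1)) ⊕ ((-2 ⊗ -4) ⊗ (2 ⊗ -5))) = -9

Expand innermost to outermost. Recall ⊕ takes the minimum of its arguments and ⊗ takes their sum. Working out the expression (((7 ⊕ 2) ⊗ (8 ⊕ 1)) ⊕ ((-2 ⊗ -4) ⊗ (2 ⊗ -5))) gives -9.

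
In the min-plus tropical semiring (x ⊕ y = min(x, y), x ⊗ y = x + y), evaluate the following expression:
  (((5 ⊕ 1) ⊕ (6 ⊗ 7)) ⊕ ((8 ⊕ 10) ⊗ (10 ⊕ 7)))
(((5 ⊕ 1) ⊕ (6 ⊗ 7)) ⊕ ((8 ⊕ 10) ⊗ (10 ⊕ 7))) = 1

Expand innermost to outermost. Recall ⊕ takes the minimum of its arguments and ⊗ takes their sum. Working out the expression (((5 ⊕ 1) ⊕ (6 ⊗ 7)) ⊕ ((8 ⊕ 10) ⊗ (10 ⊕ 7))) gives 1.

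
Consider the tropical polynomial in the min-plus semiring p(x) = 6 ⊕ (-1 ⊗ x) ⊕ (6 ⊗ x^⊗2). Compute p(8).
p(8) = 6

A tropical monomial a ⊗ x^⊗i evaluates to a + i · x. Evaluating each term at x = 8:
  Term 0 contributes 6 + 0 · 8 = 6
  Term 1 contributes -1 + 1 · 8 = 7
  Term 2 contributes 6 + 2 · 8 = 22
p(8) = ⊕ of these = min[6, 7, 22] = 6.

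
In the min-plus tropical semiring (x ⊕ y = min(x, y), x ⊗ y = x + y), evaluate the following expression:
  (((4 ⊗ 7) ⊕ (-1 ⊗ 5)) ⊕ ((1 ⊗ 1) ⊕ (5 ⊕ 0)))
(((4 ⊗ 7) ⊕ (-1 ⊗ 5)) ⊕ ((1 ⊗ 1) ⊕ (5 ⊕ 0))) = 0

Expand innermost to outermost. Recall ⊕ takes the minimum of its arguments and ⊗ takes their sum. Working out the expression (((4 ⊗ 7) ⊕ (-1 ⊗ 5)) ⊕ ((1 ⊗ 1) ⊕ (5 ⊕ 0))) gives 0.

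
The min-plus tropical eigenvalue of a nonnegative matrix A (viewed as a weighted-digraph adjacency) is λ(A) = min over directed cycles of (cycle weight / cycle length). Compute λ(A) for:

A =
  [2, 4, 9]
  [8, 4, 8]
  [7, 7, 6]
λ(A) = 2

Enumerate directed cycles and compute their means (weight / length). Sample:
  cycle 0 → 0: weight = 2, length = 1, mean = 2/1 ≈ 2.000
  cycle 1 → 1: weight = 4, length = 1, mean = 4/1 ≈ 4.000
  cycle 2 → 2: weight = 6, length = 1, mean = 6/1 ≈ 6.000
  cycle 0 → 1 → 0: weight = 12, length = 2, mean = 12/2 ≈ 6.000
  cycle 0 → 2 → 0: weight = 16, length = 2, mean = 16/2 ≈ 8.000
  cycle 1 → 0 → 1: weight = 12, length = 2, mean = 12/2 ≈ 6.000
Minimum mean = 2.000, attained e.g. along the cycle 0 → 0 with weight 2 and length 1. So λ(A) = 2/1 = 2.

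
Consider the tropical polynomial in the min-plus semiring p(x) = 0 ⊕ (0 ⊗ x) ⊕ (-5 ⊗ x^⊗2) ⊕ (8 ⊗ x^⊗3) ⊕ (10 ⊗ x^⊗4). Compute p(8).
p(8) = 0

A tropical monomial a ⊗ x^⊗i evaluates to a + i · x. Evaluating each term at x = 8:
  Term 0 contributes 0 + 0 · 8 = 0
  Term 1 contributes 0 + 1 · 8 = 8
  Term 2 contributes -5 + 2 · 8 = 11
  Term 3 contributes 8 + 3 · 8 = 32
  Term 4 contributes 10 + 4 · 8 = 42
p(8) = ⊕ of these = min[0, 8, 11, 32, 42] = 0.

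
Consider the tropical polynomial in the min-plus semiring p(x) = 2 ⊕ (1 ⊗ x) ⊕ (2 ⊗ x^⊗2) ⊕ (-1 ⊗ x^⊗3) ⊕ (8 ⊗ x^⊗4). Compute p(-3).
p(-3) = -10

A tropical monomial a ⊗ x^⊗i evaluates to a + i · x. Evaluating each term at x = -3:
  Term 0 contributes 2 + 0 · -3 = 2
  Term 1 contributes 1 + 1 · -3 = -2
  Term 2 contributes 2 + 2 · -3 = -4
  Term 3 contributes -1 + 3 · -3 = -10
  Term 4 contributes 8 + 4 · -3 = -4
p(-3) = ⊕ of these = min[2, -2, -4, -10, -4] = -10.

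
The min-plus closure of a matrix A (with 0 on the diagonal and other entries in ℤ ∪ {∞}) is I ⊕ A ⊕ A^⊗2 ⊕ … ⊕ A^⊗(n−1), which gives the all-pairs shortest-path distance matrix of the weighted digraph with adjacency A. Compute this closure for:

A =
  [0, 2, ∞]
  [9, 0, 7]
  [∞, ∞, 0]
Closure =
  [0, 2, 9]
  [9, 0, 7]
  [∞, ∞, 0]

This is the Floyd-Warshall all-pairs shortest-path computation. For each intermediate vertex k = 0, 1, …, 2, update dist[i][j] ← min(dist[i][j], dist[i][k] + dist[k][j]). The final matrix gives, for each (i, j), the minimum total weight of any directed path from i to j (possibly empty when i = j).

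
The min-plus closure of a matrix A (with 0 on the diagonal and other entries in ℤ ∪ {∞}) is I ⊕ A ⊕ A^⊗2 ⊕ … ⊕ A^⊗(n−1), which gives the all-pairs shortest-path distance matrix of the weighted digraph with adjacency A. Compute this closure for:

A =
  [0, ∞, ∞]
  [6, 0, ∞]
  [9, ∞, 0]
Closure =
  [0, ∞, ∞]
  [6, 0, ∞]
  [9, ∞, 0]

This is the Floyd-Warshall all-pairs shortest-path computation. For each intermediate vertex k = 0, 1, …, 2, update dist[i][j] ← min(dist[i][j], dist[i][k] + dist[k][j]). The final matrix gives, for each (i, j), the minimum total weight of any directed path from i to j (possibly empty when i = j).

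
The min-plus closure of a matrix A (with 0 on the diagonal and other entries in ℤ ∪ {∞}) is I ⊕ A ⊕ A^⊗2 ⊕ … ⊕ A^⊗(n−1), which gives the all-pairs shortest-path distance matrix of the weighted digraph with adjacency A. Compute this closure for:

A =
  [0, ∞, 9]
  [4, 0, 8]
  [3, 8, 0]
Closure =
  [0, 17, 9]
  [4, 0, 8]
  [3, 8, 0]

This is the Floyd-Warshall all-pairs shortest-path computation. For each intermediate vertex k = 0, 1, …, 2, update dist[i][j] ← min(dist[i][j], dist[i][k] + dist[k][j]). The final matrix gives, for each (i, j), the minimum total weight of any directed path from i to j (possibly empty when i = j).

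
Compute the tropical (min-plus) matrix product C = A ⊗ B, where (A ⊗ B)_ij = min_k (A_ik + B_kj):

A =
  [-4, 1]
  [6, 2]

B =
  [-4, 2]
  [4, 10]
A ⊗ B =
  [-8, -2]
  [2, 8]

Apply the min-plus product entry-by-entry:
  C[0][0] = min over k of (A[0][0] + B[0][0] = -4 + -4 = -8, A[0][1] + B[1][0] = 1 + 4 = 5) = -8 (attained at k = 0)
  C[0][1] = min over k of (A[0][0] + B[0][1] = -4 + 2 = -2, A[0][1] + B[1][1] = 1 + 10 = 11) = -2 (attained at k = 0)
  C[1][0] = min over k of (A[1][0] + B[0][0] = 6 + -4 = 2, A[1][1] + B[1][0] = 2 + 4 = 6) = 2 (attained at k = 0)
  C[1][1] = min over k of (A[1][0] + B[0][1] = 6 + 2 = 8, A[1][1] + B[1][1] = 2 + 10 = 12) = 8 (attained at k = 0)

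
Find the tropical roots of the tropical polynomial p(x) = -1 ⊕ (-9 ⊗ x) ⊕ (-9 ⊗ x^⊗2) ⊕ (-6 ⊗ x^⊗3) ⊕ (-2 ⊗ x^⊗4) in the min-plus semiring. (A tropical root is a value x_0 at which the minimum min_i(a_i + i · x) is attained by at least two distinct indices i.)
Roots: {-4, -3, 0, 8}

Each tropical root is a break point of the lower envelope of the lines y = a_i + i · x (there are 5 lines, with slopes 0, 1, ..., 4). Only the lines that attain the minimum somewhere contribute to roots; other lines are dominated. Here the surviving (envelope) indices are i = 4, i = 3, i = 2, i = 1, i = 0.
Intersections between consecutive envelope lines give the roots: for adjacent envelope indices i < j the intersection is x = (a_i − a_j) / (j − i). Reading off the sorted break points: {-4, -3, 0, 8}.
Verification: at each break x_0, at least two indices attain the minimum of min_i(a_i + i · x_0).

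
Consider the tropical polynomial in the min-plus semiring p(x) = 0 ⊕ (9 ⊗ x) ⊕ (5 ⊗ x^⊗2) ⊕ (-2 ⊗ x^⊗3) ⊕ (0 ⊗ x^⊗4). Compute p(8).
p(8) = 0

A tropical monomial a ⊗ x^⊗i evaluates to a + i · x. Evaluating each term at x = 8:
  Term 0 contributes 0 + 0 · 8 = 0
  Term 1 contributes 9 + 1 · 8 = 17
  Term 2 contributes 5 + 2 · 8 = 21
  Term 3 contributes -2 + 3 · 8 = 22
  Term 4 contributes 0 + 4 · 8 = 32
p(8) = ⊕ of these = min[0, 17, 21, 22, 32] = 0.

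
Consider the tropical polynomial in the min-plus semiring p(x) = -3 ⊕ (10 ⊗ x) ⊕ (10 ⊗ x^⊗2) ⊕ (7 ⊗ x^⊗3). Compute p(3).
p(3) = -3

A tropical monomial a ⊗ x^⊗i evaluates to a + i · x. Evaluating each term at x = 3:
  Term 0 contributes -3 + 0 · 3 = -3
  Term 1 contributes 10 + 1 · 3 = 13
  Term 2 contributes 10 + 2 · 3 = 16
  Term 3 contributes 7 + 3 · 3 = 16
p(3) = ⊕ of these = min[-3, 13, 16, 16] = -3.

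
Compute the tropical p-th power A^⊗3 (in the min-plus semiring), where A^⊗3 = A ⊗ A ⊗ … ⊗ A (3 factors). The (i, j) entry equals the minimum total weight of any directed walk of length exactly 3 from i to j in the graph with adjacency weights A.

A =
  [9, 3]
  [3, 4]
A^⊗3 =
  [10, 9]
  [9, 10]

Each entry (A^⊗3)_ij equals the minimum over all length-3 walks i = v_0 → v_1 → … → v_3 = j of Σ_t A[v_t][v_{t+1}]. For example, for (i, j) = (0, 1) we minimise over 4 possible intermediate vertex sequences; the minimum is 9, attained along the walk 0 → 1 → 0 → 1.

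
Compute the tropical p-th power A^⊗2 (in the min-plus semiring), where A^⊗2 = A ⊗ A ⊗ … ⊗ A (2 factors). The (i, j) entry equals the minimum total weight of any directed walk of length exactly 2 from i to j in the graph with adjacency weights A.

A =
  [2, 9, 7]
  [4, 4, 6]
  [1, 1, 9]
A^⊗2 =
  [4, 8, 9]
  [6, 7, 10]
  [3, 5, 7]

Each entry (A^⊗2)_ij equals the minimum over all length-2 walks i = v_0 → v_1 → … → v_2 = j of Σ_t A[v_t][v_{t+1}]. For example, for (i, j) = (0, 2) we minimise over 3 possible intermediate vertex sequences; the minimum is 9, attained along the walk 0 → 0 → 2.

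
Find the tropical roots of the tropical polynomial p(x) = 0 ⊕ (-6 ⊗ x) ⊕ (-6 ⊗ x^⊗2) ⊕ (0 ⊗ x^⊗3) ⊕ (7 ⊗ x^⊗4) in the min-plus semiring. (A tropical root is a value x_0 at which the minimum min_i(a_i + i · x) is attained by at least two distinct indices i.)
Roots: {-7, -6, 0, 6}

Each tropical root is a break point of the lower envelope of the lines y = a_i + i · x (there are 5 lines, with slopes 0, 1, ..., 4). Only the lines that attain the minimum somewhere contribute to roots; other lines are dominated. Here the surviving (envelope) indices are i = 4, i = 3, i = 2, i = 1, i = 0.
Intersections between consecutive envelope lines give the roots: for adjacent envelope indices i < j the intersection is x = (a_i − a_j) / (j − i). Reading off the sorted break points: {-7, -6, 0, 6}.
Verification: at each break x_0, at least two indices attain the minimum of min_i(a_i + i · x_0).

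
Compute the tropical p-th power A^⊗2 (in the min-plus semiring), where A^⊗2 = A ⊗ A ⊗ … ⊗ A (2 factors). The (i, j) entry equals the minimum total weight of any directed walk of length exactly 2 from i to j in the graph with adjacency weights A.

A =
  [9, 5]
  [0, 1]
A^⊗2 =
  [5, 6]
  [1, 2]

Each entry (A^⊗2)_ij equals the minimum over all length-2 walks i = v_0 → v_1 → … → v_2 = j of Σ_t A[v_t][v_{t+1}]. For example, for (i, j) = (0, 1) we minimise over 2 possible intermediate vertex sequences; the minimum is 6, attained along the walk 0 → 1 → 1.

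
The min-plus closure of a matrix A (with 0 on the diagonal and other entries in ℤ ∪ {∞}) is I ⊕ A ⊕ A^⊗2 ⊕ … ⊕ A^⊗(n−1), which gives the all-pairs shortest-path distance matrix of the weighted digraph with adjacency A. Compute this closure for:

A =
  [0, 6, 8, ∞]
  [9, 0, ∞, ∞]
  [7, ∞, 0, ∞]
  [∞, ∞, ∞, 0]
Closure =
  [0, 6, 8, ∞]
  [9, 0, 17, ∞]
  [7, 13, 0, ∞]
  [∞, ∞, ∞, 0]

This is the Floyd-Warshall all-pairs shortest-path computation. For each intermediate vertex k = 0, 1, …, 3, update dist[i][j] ← min(dist[i][j], dist[i][k] + dist[k][j]). The final matrix gives, for each (i, j), the minimum total weight of any directed path from i to j (possibly empty when i = j).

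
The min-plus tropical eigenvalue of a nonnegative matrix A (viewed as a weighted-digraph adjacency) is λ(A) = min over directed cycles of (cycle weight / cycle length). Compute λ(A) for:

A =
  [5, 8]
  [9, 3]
λ(A) = 3

Enumerate directed cycles and compute their means (weight / length). Sample:
  cycle 0 → 0: weight = 5, length = 1, mean = 5/1 ≈ 5.000
  cycle 1 → 1: weight = 3, length = 1, mean = 3/1 ≈ 3.000
  cycle 0 → 1 → 0: weight = 17, length = 2, mean = 17/2 ≈ 8.500
  cycle 1 → 0 → 1: weight = 17, length = 2, mean = 17/2 ≈ 8.500
Minimum mean = 3.000, attained e.g. along the cycle 1 → 1 with weight 3 and length 1. So λ(A) = 3/1 = 3.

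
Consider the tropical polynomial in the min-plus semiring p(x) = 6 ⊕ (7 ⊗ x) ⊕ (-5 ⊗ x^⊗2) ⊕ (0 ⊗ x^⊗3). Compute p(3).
p(3) = 1

A tropical monomial a ⊗ x^⊗i evaluates to a + i · x. Evaluating each term at x = 3:
  Term 0 contributes 6 + 0 · 3 = 6
  Term 1 contributes 7 + 1 · 3 = 10
  Term 2 contributes -5 + 2 · 3 = 1
  Term 3 contributes 0 + 3 · 3 = 9
p(3) = ⊕ of these = min[6, 10, 1, 9] = 1.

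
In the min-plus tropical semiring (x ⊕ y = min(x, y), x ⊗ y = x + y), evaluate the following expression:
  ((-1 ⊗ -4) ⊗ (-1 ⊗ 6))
((-1 ⊗ -4) ⊗ (-1 ⊗ 6)) = 0

Expand innermost to outermost. Recall ⊕ takes the minimum of its arguments and ⊗ takes their sum. Working out the expression ((-1 ⊗ -4) ⊗ (-1 ⊗ 6)) gives 0.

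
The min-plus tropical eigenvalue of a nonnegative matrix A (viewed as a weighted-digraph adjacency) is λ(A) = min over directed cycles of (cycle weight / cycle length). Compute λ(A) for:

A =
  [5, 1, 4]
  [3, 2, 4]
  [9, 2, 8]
λ(A) = 2

Enumerate directed cycles and compute their means (weight / length). Sample:
  cycle 0 → 0: weight = 5, length = 1, mean = 5/1 ≈ 5.000
  cycle 1 → 1: weight = 2, length = 1, mean = 2/1 ≈ 2.000
  cycle 2 → 2: weight = 8, length = 1, mean = 8/1 ≈ 8.000
  cycle 0 → 1 → 0: weight = 4, length = 2, mean = 4/2 ≈ 2.000
  cycle 0 → 2 → 0: weight = 13, length = 2, mean = 13/2 ≈ 6.500
  cycle 1 → 0 → 1: weight = 4, length = 2, mean = 4/2 ≈ 2.000
Minimum mean = 2.000, attained e.g. along the cycle 1 → 1 with weight 2 and length 1. So λ(A) = 2/1 = 2.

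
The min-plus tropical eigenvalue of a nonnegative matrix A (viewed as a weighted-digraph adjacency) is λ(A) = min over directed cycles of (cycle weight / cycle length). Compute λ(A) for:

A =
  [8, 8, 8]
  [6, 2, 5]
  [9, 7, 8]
λ(A) = 2

Enumerate directed cycles and compute their means (weight / length). Sample:
  cycle 0 → 0: weight = 8, length = 1, mean = 8/1 ≈ 8.000
  cycle 1 → 1: weight = 2, length = 1, mean = 2/1 ≈ 2.000
  cycle 2 → 2: weight = 8, length = 1, mean = 8/1 ≈ 8.000
  cycle 0 → 1 → 0: weight = 14, length = 2, mean = 14/2 ≈ 7.000
  cycle 0 → 2 → 0: weight = 17, length = 2, mean = 17/2 ≈ 8.500
  cycle 1 → 0 → 1: weight = 14, length = 2, mean = 14/2 ≈ 7.000
Minimum mean = 2.000, attained e.g. along the cycle 1 → 1 with weight 2 and length 1. So λ(A) = 2/1 = 2.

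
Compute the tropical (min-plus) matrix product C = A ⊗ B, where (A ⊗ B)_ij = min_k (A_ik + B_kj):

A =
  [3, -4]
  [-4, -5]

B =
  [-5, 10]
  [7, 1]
A ⊗ B =
  [-2, -3]
  [-9, -4]

Apply the min-plus product entry-by-entry:
  C[0][0] = min over k of (A[0][0] + B[0][0] = 3 + -5 = -2, A[0][1] + B[1][0] = -4 + 7 = 3) = -2 (attained at k = 0)
  C[0][1] = min over k of (A[0][0] + B[0][1] = 3 + 10 = 13, A[0][1] + B[1][1] = -4 + 1 = -3) = -3 (attained at k = 1)
  C[1][0] = min over k of (A[1][0] + B[0][0] = -4 + -5 = -9, A[1][1] + B[1][0] = -5 + 7 = 2) = -9 (attained at k = 0)
  C[1][1] = min over k of (A[1][0] + B[0][1] = -4 + 10 = 6, A[1][1] + B[1][1] = -5 + 1 = -4) = -4 (attained at k = 1)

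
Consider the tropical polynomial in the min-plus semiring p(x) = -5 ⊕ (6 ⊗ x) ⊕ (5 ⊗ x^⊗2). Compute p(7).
p(7) = -5

A tropical monomial a ⊗ x^⊗i evaluates to a + i · x. Evaluating each term at x = 7:
  Term 0 contributes -5 + 0 · 7 = -5
  Term 1 contributes 6 + 1 · 7 = 13
  Term 2 contributes 5 + 2 · 7 = 19
p(7) = ⊕ of these = min[-5, 13, 19] = -5.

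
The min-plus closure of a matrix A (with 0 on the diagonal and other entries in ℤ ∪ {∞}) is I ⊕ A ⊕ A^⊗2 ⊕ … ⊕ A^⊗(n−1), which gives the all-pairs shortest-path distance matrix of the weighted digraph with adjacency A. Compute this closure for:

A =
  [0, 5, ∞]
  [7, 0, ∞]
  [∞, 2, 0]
Closure =
  [0, 5, ∞]
  [7, 0, ∞]
  [9, 2, 0]

This is the Floyd-Warshall all-pairs shortest-path computation. For each intermediate vertex k = 0, 1, …, 2, update dist[i][j] ← min(dist[i][j], dist[i][k] + dist[k][j]). The final matrix gives, for each (i, j), the minimum total weight of any directed path from i to j (possibly empty when i = j).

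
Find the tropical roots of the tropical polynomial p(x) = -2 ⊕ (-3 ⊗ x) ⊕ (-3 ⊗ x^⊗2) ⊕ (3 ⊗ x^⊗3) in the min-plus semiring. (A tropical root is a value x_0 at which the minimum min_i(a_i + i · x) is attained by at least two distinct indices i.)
Roots: {-6, 0, 1}

Each tropical root is a break point of the lower envelope of the lines y = a_i + i · x (there are 4 lines, with slopes 0, 1, ..., 3). Only the lines that attain the minimum somewhere contribute to roots; other lines are dominated. Here the surviving (envelope) indices are i = 3, i = 2, i = 1, i = 0.
Intersections between consecutive envelope lines give the roots: for adjacent envelope indices i < j the intersection is x = (a_i − a_j) / (j − i). Reading off the sorted break points: {-6, 0, 1}.
Verification: at each break x_0, at least two indices attain the minimum of min_i(a_i + i · x_0).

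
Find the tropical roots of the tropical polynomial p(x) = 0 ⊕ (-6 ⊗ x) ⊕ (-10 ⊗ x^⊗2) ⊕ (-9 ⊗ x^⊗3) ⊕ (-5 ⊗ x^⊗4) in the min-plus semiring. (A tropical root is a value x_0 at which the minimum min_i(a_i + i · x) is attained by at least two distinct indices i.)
Roots: {-4, -1, 4, 6}

Each tropical root is a break point of the lower envelope of the lines y = a_i + i · x (there are 5 lines, with slopes 0, 1, ..., 4). Only the lines that attain the minimum somewhere contribute to roots; other lines are dominated. Here the surviving (envelope) indices are i = 4, i = 3, i = 2, i = 1, i = 0.
Intersections between consecutive envelope lines give the roots: for adjacent envelope indices i < j the intersection is x = (a_i − a_j) / (j − i). Reading off the sorted break points: {-4, -1, 4, 6}.
Verification: at each break x_0, at least two indices attain the minimum of min_i(a_i + i · x_0).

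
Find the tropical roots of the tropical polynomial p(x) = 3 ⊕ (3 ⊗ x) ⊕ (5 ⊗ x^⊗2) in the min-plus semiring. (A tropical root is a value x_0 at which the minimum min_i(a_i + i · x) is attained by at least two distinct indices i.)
Roots: {-2, 0}

Each tropical root is a break point of the lower envelope of the lines y = a_i + i · x (there are 3 lines, with slopes 0, 1, ..., 2). Only the lines that attain the minimum somewhere contribute to roots; other lines are dominated. Here the surviving (envelope) indices are i = 2, i = 1, i = 0.
Intersections between consecutive envelope lines give the roots: for adjacent envelope indices i < j the intersection is x = (a_i − a_j) / (j − i). Reading off the sorted break points: {-2, 0}.
Verification: at each break x_0, at least two indices attain the minimum of min_i(a_i + i · x_0).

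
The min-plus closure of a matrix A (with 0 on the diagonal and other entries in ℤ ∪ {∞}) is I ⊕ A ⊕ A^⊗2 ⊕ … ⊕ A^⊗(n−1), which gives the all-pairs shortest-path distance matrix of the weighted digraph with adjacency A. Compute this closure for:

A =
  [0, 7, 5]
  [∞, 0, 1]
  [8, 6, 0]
Closure =
  [0, 7, 5]
  [9, 0, 1]
  [8, 6, 0]

This is the Floyd-Warshall all-pairs shortest-path computation. For each intermediate vertex k = 0, 1, …, 2, update dist[i][j] ← min(dist[i][j], dist[i][k] + dist[k][j]). The final matrix gives, for each (i, j), the minimum total weight of any directed path from i to j (possibly empty when i = j).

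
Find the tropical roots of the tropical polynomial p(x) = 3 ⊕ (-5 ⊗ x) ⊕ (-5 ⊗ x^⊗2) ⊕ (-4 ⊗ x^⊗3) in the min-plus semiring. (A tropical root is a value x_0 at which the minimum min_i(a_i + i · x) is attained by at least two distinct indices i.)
Roots: {-1, 0, 8}

Each tropical root is a break point of the lower envelope of the lines y = a_i + i · x (there are 4 lines, with slopes 0, 1, ..., 3). Only the lines that attain the minimum somewhere contribute to roots; other lines are dominated. Here the surviving (envelope) indices are i = 3, i = 2, i = 1, i = 0.
Intersections between consecutive envelope lines give the roots: for adjacent envelope indices i < j the intersection is x = (a_i − a_j) / (j − i). Reading off the sorted break points: {-1, 0, 8}.
Verification: at each break x_0, at least two indices attain the minimum of min_i(a_i + i · x_0).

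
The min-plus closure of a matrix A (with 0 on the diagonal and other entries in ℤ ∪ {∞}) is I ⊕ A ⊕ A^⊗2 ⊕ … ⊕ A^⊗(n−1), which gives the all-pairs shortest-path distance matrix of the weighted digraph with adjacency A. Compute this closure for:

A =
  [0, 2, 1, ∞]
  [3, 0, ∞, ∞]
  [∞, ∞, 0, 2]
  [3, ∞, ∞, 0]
Closure =
  [0, 2, 1, 3]
  [3, 0, 4, 6]
  [5, 7, 0, 2]
  [3, 5, 4, 0]

This is the Floyd-Warshall all-pairs shortest-path computation. For each intermediate vertex k = 0, 1, …, 3, update dist[i][j] ← min(dist[i][j], dist[i][k] + dist[k][j]). The final matrix gives, for each (i, j), the minimum total weight of any directed path from i to j (possibly empty when i = j).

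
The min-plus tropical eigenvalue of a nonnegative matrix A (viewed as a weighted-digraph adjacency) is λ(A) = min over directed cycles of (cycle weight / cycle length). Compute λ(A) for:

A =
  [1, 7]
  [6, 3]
λ(A) = 1

Enumerate directed cycles and compute their means (weight / length). Sample:
  cycle 0 → 0: weight = 1, length = 1, mean = 1/1 ≈ 1.000
  cycle 1 → 1: weight = 3, length = 1, mean = 3/1 ≈ 3.000
  cycle 0 → 1 → 0: weight = 13, length = 2, mean = 13/2 ≈ 6.500
  cycle 1 → 0 → 1: weight = 13, length = 2, mean = 13/2 ≈ 6.500
Minimum mean = 1.000, attained e.g. along the cycle 0 → 0 with weight 1 and length 1. So λ(A) = 1/1 = 1.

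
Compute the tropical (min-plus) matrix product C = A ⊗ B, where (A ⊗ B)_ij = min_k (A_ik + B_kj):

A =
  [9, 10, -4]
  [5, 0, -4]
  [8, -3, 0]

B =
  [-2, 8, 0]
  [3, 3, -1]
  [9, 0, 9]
A ⊗ B =
  [5, -4, 5]
  [3, -4, -1]
  [0, 0, -4]

Apply the min-plus product entry-by-entry:
  C[0][0] = min over k of (A[0][0] + B[0][0] = 9 + -2 = 7, A[0][1] + B[1][0] = 10 + 3 = 13, A[0][2] + B[2][0] = -4 + 9 = 5) = 5 (attained at k = 2)
  C[0][1] = min over k of (A[0][0] + B[0][1] = 9 + 8 = 17, A[0][1] + B[1][1] = 10 + 3 = 13, A[0][2] + B[2][1] = -4 + 0 = -4) = -4 (attained at k = 2)
  C[0][2] = min over k of (A[0][0] + B[0][2] = 9 + 0 = 9, A[0][1] + B[1][2] = 10 + -1 = 9, A[0][2] + B[2][2] = -4 + 9 = 5) = 5 (attained at k = 2)
  C[1][0] = min over k of (A[1][0] + B[0][0] = 5 + -2 = 3, A[1][1] + B[1][0] = 0 + 3 = 3, A[1][2] + B[2][0] = -4 + 9 = 5) = 3 (attained at k = 0)
  C[1][1] = min over k of (A[1][0] + B[0][1] = 5 + 8 = 13, A[1][1] + B[1][1] = 0 + 3 = 3, A[1][2] + B[2][1] = -4 + 0 = -4) = -4 (attained at k = 2)
  C[1][2] = min over k of (A[1][0] + B[0][2] = 5 + 0 = 5, A[1][1] + B[1][2] = 0 + -1 = -1, A[1][2] + B[2][2] = -4 + 9 = 5) = -1 (attained at k = 1)
  C[2][0] = min over k of (A[2][0] + B[0][0] = 8 + -2 = 6, A[2][1] + B[1][0] = -3 + 3 = 0, A[2][2] + B[2][0] = 0 + 9 = 9) = 0 (attained at k = 1)
  C[2][1] = min over k of (A[2][0] + B[0][1] = 8 + 8 = 16, A[2][1] + B[1][1] = -3 + 3 = 0, A[2][2] + B[2][1] = 0 + 0 = 0) = 0 (attained at k = 1)
  C[2][2] = min over k of (A[2][0] + B[0][2] = 8 + 0 = 8, A[2][1] + B[1][2] = -3 + -1 = -4, A[2][2] + B[2][2] = 0 + 9 = 9) = -4 (attained at k = 1)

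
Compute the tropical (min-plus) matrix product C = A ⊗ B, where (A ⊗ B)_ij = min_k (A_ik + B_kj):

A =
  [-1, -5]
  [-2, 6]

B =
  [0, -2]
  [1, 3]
A ⊗ B =
  [-4, -3]
  [-2, -4]

Apply the min-plus product entry-by-entry:
  C[0][0] = min over k of (A[0][0] + B[0][0] = -1 + 0 = -1, A[0][1] + B[1][0] = -5 + 1 = -4) = -4 (attained at k = 1)
  C[0][1] = min over k of (A[0][0] + B[0][1] = -1 + -2 = -3, A[0][1] + B[1][1] = -5 + 3 = -2) = -3 (attained at k = 0)
  C[1][0] = min over k of (A[1][0] + B[0][0] = -2 + 0 = -2, A[1][1] + B[1][0] = 6 + 1 = 7) = -2 (attained at k = 0)
  C[1][1] = min over k of (A[1][0] + B[0][1] = -2 + -2 = -4, A[1][1] + B[1][1] = 6 + 3 = 9) = -4 (attained at k = 0)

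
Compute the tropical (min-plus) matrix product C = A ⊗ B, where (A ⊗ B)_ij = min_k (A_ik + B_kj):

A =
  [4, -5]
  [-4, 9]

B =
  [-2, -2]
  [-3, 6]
A ⊗ B =
  [-8, 1]
  [-6, -6]

Apply the min-plus product entry-by-entry:
  C[0][0] = min over k of (A[0][0] + B[0][0] = 4 + -2 = 2, A[0][1] + B[1][0] = -5 + -3 = -8) = -8 (attained at k = 1)
  C[0][1] = min over k of (A[0][0] + B[0][1] = 4 + -2 = 2, A[0][1] + B[1][1] = -5 + 6 = 1) = 1 (attained at k = 1)
  C[1][0] = min over k of (A[1][0] + B[0][0] = -4 + -2 = -6, A[1][1] + B[1][0] = 9 + -3 = 6) = -6 (attained at k = 0)
  C[1][1] = min over k of (A[1][0] + B[0][1] = -4 + -2 = -6, A[1][1] + B[1][1] = 9 + 6 = 15) = -6 (attained at k = 0)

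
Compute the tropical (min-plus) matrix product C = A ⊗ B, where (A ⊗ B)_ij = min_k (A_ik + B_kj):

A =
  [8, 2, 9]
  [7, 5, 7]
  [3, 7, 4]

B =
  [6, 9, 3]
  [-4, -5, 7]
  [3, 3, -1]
A ⊗ B =
  [-2, -3, 8]
  [1, 0, 6]
  [3, 2, 3]

Apply the min-plus product entry-by-entry:
  C[0][0] = min over k of (A[0][0] + B[0][0] = 8 + 6 = 14, A[0][1] + B[1][0] = 2 + -4 = -2, A[0][2] + B[2][0] = 9 + 3 = 12) = -2 (attained at k = 1)
  C[0][1] = min over k of (A[0][0] + B[0][1] = 8 + 9 = 17, A[0][1] + B[1][1] = 2 + -5 = -3, A[0][2] + B[2][1] = 9 + 3 = 12) = -3 (attained at k = 1)
  C[0][2] = min over k of (A[0][0] + B[0][2] = 8 + 3 = 11, A[0][1] + B[1][2] = 2 + 7 = 9, A[0][2] + B[2][2] = 9 + -1 = 8) = 8 (attained at k = 2)
  C[1][0] = min over k of (A[1][0] + B[0][0] = 7 + 6 = 13, A[1][1] + B[1][0] = 5 + -4 = 1, A[1][2] + B[2][0] = 7 + 3 = 10) = 1 (attained at k = 1)
  C[1][1] = min over k of (A[1][0] + B[0][1] = 7 + 9 = 16, A[1][1] + B[1][1] = 5 + -5 = 0, A[1][2] + B[2][1] = 7 + 3 = 10) = 0 (attained at k = 1)
  C[1][2] = min over k of (A[1][0] + B[0][2] = 7 + 3 = 10, A[1][1] + B[1][2] = 5 + 7 = 12, A[1][2] + B[2][2] = 7 + -1 = 6) = 6 (attained at k = 2)
  C[2][0] = min over k of (A[2][0] + B[0][0] = 3 + 6 = 9, A[2][1] + B[1][0] = 7 + -4 = 3, A[2][2] + B[2][0] = 4 + 3 = 7) = 3 (attained at k = 1)
  C[2][1] = min over k of (A[2][0] + B[0][1] = 3 + 9 = 12, A[2][1] + B[1][1] = 7 + -5 = 2, A[2][2] + B[2][1] = 4 + 3 = 7) = 2 (attained at k = 1)
  C[2][2] = min over k of (A[2][0] + B[0][2] = 3 + 3 = 6, A[2][1] + B[1][2] = 7 + 7 = 14, A[2][2] + B[2][2] = 4 + -1 = 3) = 3 (attained at k = 2)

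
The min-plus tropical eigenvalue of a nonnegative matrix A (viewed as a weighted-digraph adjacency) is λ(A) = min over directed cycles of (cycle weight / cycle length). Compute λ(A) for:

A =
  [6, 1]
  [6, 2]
λ(A) = 2

Enumerate directed cycles and compute their means (weight / length). Sample:
  cycle 0 → 0: weight = 6, length = 1, mean = 6/1 ≈ 6.000
  cycle 1 → 1: weight = 2, length = 1, mean = 2/1 ≈ 2.000
  cycle 0 → 1 → 0: weight = 7, length = 2, mean = 7/2 ≈ 3.500
  cycle 1 → 0 → 1: weight = 7, length = 2, mean = 7/2 ≈ 3.500
Minimum mean = 2.000, attained e.g. along the cycle 1 → 1 with weight 2 and length 1. So λ(A) = 2/1 = 2.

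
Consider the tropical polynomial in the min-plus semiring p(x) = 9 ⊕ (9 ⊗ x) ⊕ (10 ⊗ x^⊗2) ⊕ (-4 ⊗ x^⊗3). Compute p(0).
p(0) = -4

A tropical monomial a ⊗ x^⊗i evaluates to a + i · x. Evaluating each term at x = 0:
  Term 0 contributes 9 + 0 · 0 = 9
  Term 1 contributes 9 + 1 · 0 = 9
  Term 2 contributes 10 + 2 · 0 = 10
  Term 3 contributes -4 + 3 · 0 = -4
p(0) = ⊕ of these = min[9, 9, 10, -4] = -4.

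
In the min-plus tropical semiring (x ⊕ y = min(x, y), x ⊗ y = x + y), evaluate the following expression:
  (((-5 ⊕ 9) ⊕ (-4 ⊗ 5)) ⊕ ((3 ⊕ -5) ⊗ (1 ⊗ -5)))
(((-5 ⊕ 9) ⊕ (-4 ⊗ 5)) ⊕ ((3 ⊕ -5) ⊗ (1 ⊗ -5))) = -9

Expand innermost to outermost. Recall ⊕ takes the minimum of its arguments and ⊗ takes their sum. Working out the expression (((-5 ⊕ 9) ⊕ (-4 ⊗ 5)) ⊕ ((3 ⊕ -5) ⊗ (1 ⊗ -5))) gives -9.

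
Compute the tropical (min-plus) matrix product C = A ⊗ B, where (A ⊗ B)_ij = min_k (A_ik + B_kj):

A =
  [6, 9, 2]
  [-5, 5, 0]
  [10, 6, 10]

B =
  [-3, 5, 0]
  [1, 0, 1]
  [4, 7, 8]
A ⊗ B =
  [3, 9, 6]
  [-8, 0, -5]
  [7, 6, 7]

Apply the min-plus product entry-by-entry:
  C[0][0] = min over k of (A[0][0] + B[0][0] = 6 + -3 = 3, A[0][1] + B[1][0] = 9 + 1 = 10, A[0][2] + B[2][0] = 2 + 4 = 6) = 3 (attained at k = 0)
  C[0][1] = min over k of (A[0][0] + B[0][1] = 6 + 5 = 11, A[0][1] + B[1][1] = 9 + 0 = 9, A[0][2] + B[2][1] = 2 + 7 = 9) = 9 (attained at k = 1)
  C[0][2] = min over k of (A[0][0] + B[0][2] = 6 + 0 = 6, A[0][1] + B[1][2] = 9 + 1 = 10, A[0][2] + B[2][2] = 2 + 8 = 10) = 6 (attained at k = 0)
  C[1][0] = min over k of (A[1][0] + B[0][0] = -5 + -3 = -8, A[1][1] + B[1][0] = 5 + 1 = 6, A[1][2] + B[2][0] = 0 + 4 = 4) = -8 (attained at k = 0)
  C[1][1] = min over k of (A[1][0] + B[0][1] = -5 + 5 = 0, A[1][1] + B[1][1] = 5 + 0 = 5, A[1][2] + B[2][1] = 0 + 7 = 7) = 0 (attained at k = 0)
  C[1][2] = min over k of (A[1][0] + B[0][2] = -5 + 0 = -5, A[1][1] + B[1][2] = 5 + 1 = 6, A[1][2] + B[2][2] = 0 + 8 = 8) = -5 (attained at k = 0)
  C[2][0] = min over k of (A[2][0] + B[0][0] = 10 + -3 = 7, A[2][1] + B[1][0] = 6 + 1 = 7, A[2][2] + B[2][0] = 10 + 4 = 14) = 7 (attained at k = 0)
  C[2][1] = min over k of (A[2][0] + B[0][1] = 10 + 5 = 15, A[2][1] + B[1][1] = 6 + 0 = 6, A[2][2] + B[2][1] = 10 + 7 = 17) = 6 (attained at k = 1)
  C[2][2] = min over k of (A[2][0] + B[0][2] = 10 + 0 = 10, A[2][1] + B[1][2] = 6 + 1 = 7, A[2][2] + B[2][2] = 10 + 8 = 18) = 7 (attained at k = 1)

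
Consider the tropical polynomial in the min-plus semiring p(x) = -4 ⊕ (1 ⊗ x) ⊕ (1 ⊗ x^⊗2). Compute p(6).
p(6) = -4

A tropical monomial a ⊗ x^⊗i evaluates to a + i · x. Evaluating each term at x = 6:
  Term 0 contributes -4 + 0 · 6 = -4
  Term 1 contributes 1 + 1 · 6 = 7
  Term 2 contributes 1 + 2 · 6 = 13
p(6) = ⊕ of these = min[-4, 7, 13] = -4.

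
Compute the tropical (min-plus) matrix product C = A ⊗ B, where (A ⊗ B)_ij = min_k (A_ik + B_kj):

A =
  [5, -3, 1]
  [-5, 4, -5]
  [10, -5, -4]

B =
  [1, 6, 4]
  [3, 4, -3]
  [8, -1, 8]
A ⊗ B =
  [0, 0, -6]
  [-4, -6, -1]
  [-2, -5, -8]

Apply the min-plus product entry-by-entry:
  C[0][0] = min over k of (A[0][0] + B[0][0] = 5 + 1 = 6, A[0][1] + B[1][0] = -3 + 3 = 0, A[0][2] + B[2][0] = 1 + 8 = 9) = 0 (attained at k = 1)
  C[0][1] = min over k of (A[0][0] + B[0][1] = 5 + 6 = 11, A[0][1] + B[1][1] = -3 + 4 = 1, A[0][2] + B[2][1] = 1 + -1 = 0) = 0 (attained at k = 2)
  C[0][2] = min over k of (A[0][0] + B[0][2] = 5 + 4 = 9, A[0][1] + B[1][2] = -3 + -3 = -6, A[0][2] + B[2][2] = 1 + 8 = 9) = -6 (attained at k = 1)
  C[1][0] = min over k of (A[1][0] + B[0][0] = -5 + 1 = -4, A[1][1] + B[1][0] = 4 + 3 = 7, A[1][2] + B[2][0] = -5 + 8 = 3) = -4 (attained at k = 0)
  C[1][1] = min over k of (A[1][0] + B[0][1] = -5 + 6 = 1, A[1][1] + B[1][1] = 4 + 4 = 8, A[1][2] + B[2][1] = -5 + -1 = -6) = -6 (attained at k = 2)
  C[1][2] = min over k of (A[1][0] + B[0][2] = -5 + 4 = -1, A[1][1] + B[1][2] = 4 + -3 = 1, A[1][2] + B[2][2] = -5 + 8 = 3) = -1 (attained at k = 0)
  C[2][0] = min over k of (A[2][0] + B[0][0] = 10 + 1 = 11, A[2][1] + B[1][0] = -5 + 3 = -2, A[2][2] + B[2][0] = -4 + 8 = 4) = -2 (attained at k = 1)
  C[2][1] = min over k of (A[2][0] + B[0][1] = 10 + 6 = 16, A[2][1] + B[1][1] = -5 + 4 = -1, A[2][2] + B[2][1] = -4 + -1 = -5) = -5 (attained at k = 2)
  C[2][2] = min over k of (A[2][0] + B[0][2] = 10 + 4 = 14, A[2][1] + B[1][2] = -5 + -3 = -8, A[2][2] + B[2][2] = -4 + 8 = 4) = -8 (attained at k = 1)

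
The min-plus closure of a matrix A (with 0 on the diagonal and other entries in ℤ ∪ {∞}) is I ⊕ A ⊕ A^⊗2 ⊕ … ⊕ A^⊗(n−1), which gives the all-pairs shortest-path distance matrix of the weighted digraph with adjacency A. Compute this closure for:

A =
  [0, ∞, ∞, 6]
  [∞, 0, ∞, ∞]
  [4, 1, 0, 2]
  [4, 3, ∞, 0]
Closure =
  [0, 9, ∞, 6]
  [∞, 0, ∞, ∞]
  [4, 1, 0, 2]
  [4, 3, ∞, 0]

This is the Floyd-Warshall all-pairs shortest-path computation. For each intermediate vertex k = 0, 1, …, 3, update dist[i][j] ← min(dist[i][j], dist[i][k] + dist[k][j]). The final matrix gives, for each (i, j), the minimum total weight of any directed path from i to j (possibly empty when i = j).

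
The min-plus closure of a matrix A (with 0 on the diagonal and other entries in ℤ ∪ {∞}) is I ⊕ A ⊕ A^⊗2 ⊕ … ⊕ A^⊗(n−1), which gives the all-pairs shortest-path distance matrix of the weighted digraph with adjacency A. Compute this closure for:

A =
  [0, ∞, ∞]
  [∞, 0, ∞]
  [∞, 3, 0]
Closure =
  [0, ∞, ∞]
  [∞, 0, ∞]
  [∞, 3, 0]

This is the Floyd-Warshall all-pairs shortest-path computation. For each intermediate vertex k = 0, 1, …, 2, update dist[i][j] ← min(dist[i][j], dist[i][k] + dist[k][j]). The final matrix gives, for each (i, j), the minimum total weight of any directed path from i to j (possibly empty when i = j).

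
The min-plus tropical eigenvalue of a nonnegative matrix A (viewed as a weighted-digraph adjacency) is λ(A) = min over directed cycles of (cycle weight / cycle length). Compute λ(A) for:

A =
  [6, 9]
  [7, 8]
λ(A) = 6

Enumerate directed cycles and compute their means (weight / length). Sample:
  cycle 0 → 0: weight = 6, length = 1, mean = 6/1 ≈ 6.000
  cycle 1 → 1: weight = 8, length = 1, mean = 8/1 ≈ 8.000
  cycle 0 → 1 → 0: weight = 16, length = 2, mean = 16/2 ≈ 8.000
  cycle 1 → 0 → 1: weight = 16, length = 2, mean = 16/2 ≈ 8.000
Minimum mean = 6.000, attained e.g. along the cycle 0 → 0 with weight 6 and length 1. So λ(A) = 6/1 = 6.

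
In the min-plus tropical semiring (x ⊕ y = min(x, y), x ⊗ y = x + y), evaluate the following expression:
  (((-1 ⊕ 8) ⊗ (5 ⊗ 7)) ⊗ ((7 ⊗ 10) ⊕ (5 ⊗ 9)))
(((-1 ⊕ 8) ⊗ (5 ⊗ 7)) ⊗ ((7 ⊗ 10) ⊕ (5 ⊗ 9))) = 25

Expand innermost to outermost. Recall ⊕ takes the minimum of its arguments and ⊗ takes their sum. Working out the expression (((-1 ⊕ 8) ⊗ (5 ⊗ 7)) ⊗ ((7 ⊗ 10) ⊕ (5 ⊗ 9))) gives 25.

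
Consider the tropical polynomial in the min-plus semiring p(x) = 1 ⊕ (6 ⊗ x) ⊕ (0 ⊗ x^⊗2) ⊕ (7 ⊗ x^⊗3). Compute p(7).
p(7) = 1

A tropical monomial a ⊗ x^⊗i evaluates to a + i · x. Evaluating each term at x = 7:
  Term 0 contributes 1 + 0 · 7 = 1
  Term 1 contributes 6 + 1 · 7 = 13
  Term 2 contributes 0 + 2 · 7 = 14
  Term 3 contributes 7 + 3 · 7 = 28
p(7) = ⊕ of these = min[1, 13, 14, 28] = 1.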